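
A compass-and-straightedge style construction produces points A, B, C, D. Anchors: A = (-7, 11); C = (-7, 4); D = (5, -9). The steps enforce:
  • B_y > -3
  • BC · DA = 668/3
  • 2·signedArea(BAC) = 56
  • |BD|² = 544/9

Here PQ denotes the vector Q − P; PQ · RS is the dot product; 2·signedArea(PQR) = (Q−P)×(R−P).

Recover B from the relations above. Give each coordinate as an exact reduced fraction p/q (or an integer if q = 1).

1. B_x = 1  [2·signedArea(BAC) = 56 ∩ BC · DA = 668/3]
2. B_y = -7/3  [2·signedArea(BAC) = 56 ∩ BC · DA = 668/3]
   → B = (1, -7/3)

B = (1, -7/3)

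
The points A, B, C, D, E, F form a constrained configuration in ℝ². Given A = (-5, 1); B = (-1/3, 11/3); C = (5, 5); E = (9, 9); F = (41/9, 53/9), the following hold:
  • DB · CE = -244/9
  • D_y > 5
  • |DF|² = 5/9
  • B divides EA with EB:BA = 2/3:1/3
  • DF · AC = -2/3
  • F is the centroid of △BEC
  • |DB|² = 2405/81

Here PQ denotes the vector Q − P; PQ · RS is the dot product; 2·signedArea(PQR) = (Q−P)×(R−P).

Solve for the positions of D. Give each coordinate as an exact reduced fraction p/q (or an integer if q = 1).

1. D_x = 44/9  [DB · CE = -244/9 ∩ DF · AC = -2/3]
2. D_y = 47/9  [DB · CE = -244/9 ∩ DF · AC = -2/3]
   → D = (44/9, 47/9)

D = (44/9, 47/9)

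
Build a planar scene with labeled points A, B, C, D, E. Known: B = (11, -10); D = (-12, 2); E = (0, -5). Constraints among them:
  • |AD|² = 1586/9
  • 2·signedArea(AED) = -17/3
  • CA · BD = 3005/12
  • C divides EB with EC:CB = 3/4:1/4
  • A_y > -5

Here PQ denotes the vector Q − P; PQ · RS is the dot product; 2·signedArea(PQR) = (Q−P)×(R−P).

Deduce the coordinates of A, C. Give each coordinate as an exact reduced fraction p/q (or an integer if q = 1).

A = (-1/3, -13/3)
C = (33/4, -35/4)

1. C_x = 33/4  [C divides EB with EC:CB = 3/4:1/4]
2. C_y = -35/4  [C divides EB with EC:CB = 3/4:1/4]
   → C = (33/4, -35/4)
3. A_x = -1/3  [2·signedArea(AED) = -17/3 ∩ CA · BD = 3005/12]
4. A_y = -13/3  [2·signedArea(AED) = -17/3 ∩ CA · BD = 3005/12]
   → A = (-1/3, -13/3)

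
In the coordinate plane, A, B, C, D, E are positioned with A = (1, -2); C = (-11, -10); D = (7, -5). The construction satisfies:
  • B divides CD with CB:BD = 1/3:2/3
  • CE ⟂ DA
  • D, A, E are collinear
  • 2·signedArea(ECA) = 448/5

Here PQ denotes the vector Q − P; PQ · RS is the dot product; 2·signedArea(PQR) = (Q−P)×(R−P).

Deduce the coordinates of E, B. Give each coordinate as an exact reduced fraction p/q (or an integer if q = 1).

B = (-5, -25/3)
E = (-27/5, 6/5)

1. E_x = -27/5  [D, A, E are collinear ∩ CE ⟂ DA]
2. E_y = 6/5  [D, A, E are collinear ∩ CE ⟂ DA]
   → E = (-27/5, 6/5)
3. B_x = -5  [B divides CD with CB:BD = 1/3:2/3]
4. B_y = -25/3  [B divides CD with CB:BD = 1/3:2/3]
   → B = (-5, -25/3)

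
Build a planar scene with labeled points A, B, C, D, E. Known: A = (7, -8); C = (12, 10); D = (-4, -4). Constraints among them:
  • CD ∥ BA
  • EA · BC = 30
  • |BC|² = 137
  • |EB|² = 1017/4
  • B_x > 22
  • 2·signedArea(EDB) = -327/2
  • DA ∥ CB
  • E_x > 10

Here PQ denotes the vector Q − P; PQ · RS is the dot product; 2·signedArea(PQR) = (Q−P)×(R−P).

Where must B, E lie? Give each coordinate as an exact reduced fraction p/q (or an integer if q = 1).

B = (23, 6)
E = (11, -9/2)

1. B_x = 23  [CD ∥ BA ∩ DA ∥ CB]
2. B_y = 6  [CD ∥ BA ∩ DA ∥ CB]
   → B = (23, 6)
3. E_x = 11  [2·signedArea(EDB) = -327/2 ∩ EA · BC = 30]
4. E_y = -9/2  [2·signedArea(EDB) = -327/2 ∩ EA · BC = 30]
   → E = (11, -9/2)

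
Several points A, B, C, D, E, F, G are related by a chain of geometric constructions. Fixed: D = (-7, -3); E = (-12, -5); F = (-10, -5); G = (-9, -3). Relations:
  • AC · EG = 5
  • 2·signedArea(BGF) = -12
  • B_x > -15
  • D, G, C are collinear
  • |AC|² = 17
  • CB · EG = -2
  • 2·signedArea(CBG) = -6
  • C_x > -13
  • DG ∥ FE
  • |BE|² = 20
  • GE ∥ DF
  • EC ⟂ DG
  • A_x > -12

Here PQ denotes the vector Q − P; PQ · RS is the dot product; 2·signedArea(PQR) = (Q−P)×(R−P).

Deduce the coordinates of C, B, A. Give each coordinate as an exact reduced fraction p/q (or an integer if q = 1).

A = (-11, -7)
B = (-14, -1)
C = (-12, -3)

1. C_x = -12  [D, G, C are collinear ∩ EC ⟂ DG]
2. C_y = -3  [D, G, C are collinear ∩ EC ⟂ DG]
   → C = (-12, -3)
3. B_x = -14  [2·signedArea(BGF) = -12 ∩ 2·signedArea(CBG) = -6]
4. B_y = -1  [2·signedArea(BGF) = -12 ∩ 2·signedArea(CBG) = -6]
   → B = (-14, -1)
5. A_x = -11  [line -3·x + -2·y + -47 = 0 ∩ |AC|² = 17]
6. A_y = -7  [line -3·x + -2·y + -47 = 0 ∩ |AC|² = 17]
   → A = (-11, -7)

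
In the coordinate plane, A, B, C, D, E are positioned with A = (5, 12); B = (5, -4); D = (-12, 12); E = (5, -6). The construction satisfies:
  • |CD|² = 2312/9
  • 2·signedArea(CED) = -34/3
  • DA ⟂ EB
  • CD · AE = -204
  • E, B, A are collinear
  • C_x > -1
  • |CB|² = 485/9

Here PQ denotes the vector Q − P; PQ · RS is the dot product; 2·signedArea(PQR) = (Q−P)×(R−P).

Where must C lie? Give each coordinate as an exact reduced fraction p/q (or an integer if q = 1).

C = (-2/3, 2/3)

1. C_x = -2/3  [CD · AE = -204 ∩ 2·signedArea(CED) = -34/3]
2. C_y = 2/3  [CD · AE = -204 ∩ 2·signedArea(CED) = -34/3]
   → C = (-2/3, 2/3)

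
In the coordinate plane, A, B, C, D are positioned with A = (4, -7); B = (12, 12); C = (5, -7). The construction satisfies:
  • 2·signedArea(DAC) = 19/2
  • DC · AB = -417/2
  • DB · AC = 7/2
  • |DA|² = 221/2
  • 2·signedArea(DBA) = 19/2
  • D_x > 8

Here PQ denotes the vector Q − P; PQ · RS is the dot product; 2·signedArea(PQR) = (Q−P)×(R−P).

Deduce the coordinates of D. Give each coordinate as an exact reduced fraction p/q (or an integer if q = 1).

D = (17/2, 5/2)

1. D_x = 17/2  [2·signedArea(DBA) = 19/2 ∩ DC · AB = -417/2]
2. D_y = 5/2  [2·signedArea(DBA) = 19/2 ∩ DC · AB = -417/2]
   → D = (17/2, 5/2)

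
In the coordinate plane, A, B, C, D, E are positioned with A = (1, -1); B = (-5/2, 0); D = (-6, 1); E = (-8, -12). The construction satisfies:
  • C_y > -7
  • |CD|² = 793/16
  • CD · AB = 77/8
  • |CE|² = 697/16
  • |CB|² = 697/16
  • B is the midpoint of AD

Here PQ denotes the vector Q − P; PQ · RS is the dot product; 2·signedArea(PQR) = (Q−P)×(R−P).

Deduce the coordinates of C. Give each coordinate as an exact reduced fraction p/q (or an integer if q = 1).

C = (-21/4, -6)

1. C_x = -21/4  [line 7/2·x + -1·y + 99/8 = 0 ∩ |CE|² = 697/16]
2. C_y = -6  [line 7/2·x + -1·y + 99/8 = 0 ∩ |CE|² = 697/16]
   → C = (-21/4, -6)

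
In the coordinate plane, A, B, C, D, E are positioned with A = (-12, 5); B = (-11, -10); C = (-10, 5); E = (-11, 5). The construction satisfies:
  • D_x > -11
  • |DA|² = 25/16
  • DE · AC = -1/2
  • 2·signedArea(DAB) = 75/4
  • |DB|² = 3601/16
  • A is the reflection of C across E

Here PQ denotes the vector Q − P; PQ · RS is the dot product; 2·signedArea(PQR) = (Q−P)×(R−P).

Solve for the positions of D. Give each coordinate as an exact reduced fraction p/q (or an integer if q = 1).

1. D_x = -43/4  [2·signedArea(DAB) = 75/4 ∩ DE · AC = -1/2]
2. D_y = 5  [2·signedArea(DAB) = 75/4 ∩ DE · AC = -1/2]
   → D = (-43/4, 5)

D = (-43/4, 5)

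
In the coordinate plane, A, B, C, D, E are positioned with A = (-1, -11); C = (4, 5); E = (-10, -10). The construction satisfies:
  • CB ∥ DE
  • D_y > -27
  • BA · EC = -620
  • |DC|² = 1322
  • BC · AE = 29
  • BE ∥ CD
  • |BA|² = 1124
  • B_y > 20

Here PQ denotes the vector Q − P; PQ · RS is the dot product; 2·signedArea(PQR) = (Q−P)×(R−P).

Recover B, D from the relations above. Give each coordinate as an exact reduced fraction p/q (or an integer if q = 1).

1. B_x = 9  [BA · EC = -620 ∩ BC · AE = 29]
2. B_y = 21  [BA · EC = -620 ∩ BC · AE = 29]
   → B = (9, 21)
3. D_x = -15  [CB ∥ DE ∩ BE ∥ CD]
4. D_y = -26  [CB ∥ DE ∩ BE ∥ CD]
   → D = (-15, -26)

B = (9, 21)
D = (-15, -26)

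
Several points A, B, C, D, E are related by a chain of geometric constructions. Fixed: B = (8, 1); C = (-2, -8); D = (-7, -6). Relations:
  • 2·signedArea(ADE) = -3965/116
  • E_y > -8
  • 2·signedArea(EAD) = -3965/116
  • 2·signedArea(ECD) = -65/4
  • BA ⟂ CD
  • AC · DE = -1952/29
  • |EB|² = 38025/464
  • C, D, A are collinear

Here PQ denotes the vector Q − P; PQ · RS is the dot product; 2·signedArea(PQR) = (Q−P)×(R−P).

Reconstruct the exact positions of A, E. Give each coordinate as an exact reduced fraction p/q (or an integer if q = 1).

1. A_x = 102/29  [C, D, A are collinear ∩ BA ⟂ CD]
2. A_y = -296/29  [C, D, A are collinear ∩ BA ⟂ CD]
   → A = (102/29, -296/29)
3. E_x = 269/58  [2·signedArea(EAD) = -3965/116 ∩ AC · DE = -1952/29]
4. E_y = -859/116  [2·signedArea(EAD) = -3965/116 ∩ AC · DE = -1952/29]
   → E = (269/58, -859/116)

A = (102/29, -296/29)
E = (269/58, -859/116)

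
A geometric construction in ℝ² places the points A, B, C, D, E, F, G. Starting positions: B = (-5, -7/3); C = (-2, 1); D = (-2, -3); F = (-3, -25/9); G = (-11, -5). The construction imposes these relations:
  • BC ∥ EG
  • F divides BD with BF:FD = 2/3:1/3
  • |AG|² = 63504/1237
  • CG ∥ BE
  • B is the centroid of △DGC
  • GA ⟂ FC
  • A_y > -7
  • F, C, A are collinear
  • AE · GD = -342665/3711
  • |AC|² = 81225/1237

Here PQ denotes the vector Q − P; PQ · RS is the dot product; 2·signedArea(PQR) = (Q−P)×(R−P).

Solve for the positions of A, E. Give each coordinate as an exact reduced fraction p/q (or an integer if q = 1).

A = (-5039/1237, -8453/1237)
E = (-14, -25/3)

1. A_x = -5039/1237  [F, C, A are collinear ∩ GA ⟂ FC]
2. A_y = -8453/1237  [F, C, A are collinear ∩ GA ⟂ FC]
   → A = (-5039/1237, -8453/1237)
3. E_x = -14  [BC ∥ EG ∩ CG ∥ BE]
4. E_y = -25/3  [BC ∥ EG ∩ CG ∥ BE]
   → E = (-14, -25/3)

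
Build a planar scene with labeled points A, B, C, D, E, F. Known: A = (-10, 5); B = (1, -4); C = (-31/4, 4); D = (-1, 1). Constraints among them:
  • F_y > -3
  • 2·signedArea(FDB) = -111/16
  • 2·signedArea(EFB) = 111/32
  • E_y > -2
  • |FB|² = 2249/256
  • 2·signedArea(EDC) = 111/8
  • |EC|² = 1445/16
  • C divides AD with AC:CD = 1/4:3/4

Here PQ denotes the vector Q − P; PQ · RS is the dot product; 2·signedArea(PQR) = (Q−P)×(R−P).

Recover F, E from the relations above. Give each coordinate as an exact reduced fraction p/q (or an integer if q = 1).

E = (0, -3/2)
F = (-19/16, -2)

1. F_x = -19/16  [line 5·x + 2·y + 159/16 = 0 ∩ |FB|² = 2249/256]
2. F_y = -2  [line 5·x + 2·y + 159/16 = 0 ∩ |FB|² = 2249/256]
   → F = (-19/16, -2)
3. E_x = 0  [2·signedArea(EDC) = 111/8 ∩ 2·signedArea(EFB) = 111/32]
4. E_y = -3/2  [2·signedArea(EDC) = 111/8 ∩ 2·signedArea(EFB) = 111/32]
   → E = (0, -3/2)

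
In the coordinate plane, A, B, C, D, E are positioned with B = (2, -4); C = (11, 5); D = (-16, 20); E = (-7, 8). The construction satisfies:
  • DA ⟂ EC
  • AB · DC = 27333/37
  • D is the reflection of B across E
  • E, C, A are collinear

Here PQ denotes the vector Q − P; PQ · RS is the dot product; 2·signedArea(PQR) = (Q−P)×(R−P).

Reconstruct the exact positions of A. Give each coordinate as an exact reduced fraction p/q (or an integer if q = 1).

A = (-655/37, 362/37)

1. A_x = -655/37  [E, C, A are collinear ∩ DA ⟂ EC]
2. A_y = 362/37  [E, C, A are collinear ∩ DA ⟂ EC]
   → A = (-655/37, 362/37)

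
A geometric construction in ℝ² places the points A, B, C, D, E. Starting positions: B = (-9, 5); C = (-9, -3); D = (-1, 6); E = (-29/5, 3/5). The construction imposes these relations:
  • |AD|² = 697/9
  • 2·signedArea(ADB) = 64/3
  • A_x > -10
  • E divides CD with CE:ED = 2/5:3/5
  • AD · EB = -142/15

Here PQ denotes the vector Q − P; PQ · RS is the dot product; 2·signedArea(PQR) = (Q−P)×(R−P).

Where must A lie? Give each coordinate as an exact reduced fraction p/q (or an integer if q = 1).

A = (-9, 7/3)

1. A_x = -9  [AD · EB = -142/15 ∩ 2·signedArea(ADB) = 64/3]
2. A_y = 7/3  [AD · EB = -142/15 ∩ 2·signedArea(ADB) = 64/3]
   → A = (-9, 7/3)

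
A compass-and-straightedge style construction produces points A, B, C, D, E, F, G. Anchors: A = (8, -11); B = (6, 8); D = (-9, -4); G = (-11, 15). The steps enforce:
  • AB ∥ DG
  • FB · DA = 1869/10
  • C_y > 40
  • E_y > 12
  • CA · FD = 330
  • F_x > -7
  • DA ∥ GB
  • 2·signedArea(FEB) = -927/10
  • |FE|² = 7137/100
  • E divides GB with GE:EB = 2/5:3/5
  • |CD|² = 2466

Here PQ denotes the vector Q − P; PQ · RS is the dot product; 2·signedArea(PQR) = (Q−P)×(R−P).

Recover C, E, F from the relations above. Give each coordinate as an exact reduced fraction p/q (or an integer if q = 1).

C = (-30, 41)
E = (-21/5, 61/5)
F = (-33/5, 41/10)

1. E_x = -21/5  [E divides GB with GE:EB = 2/5:3/5]
2. E_y = 61/5  [E divides GB with GE:EB = 2/5:3/5]
   → E = (-21/5, 61/5)
3. F_x = -33/5  [FB · DA = 1869/10 ∩ 2·signedArea(FEB) = -927/10]
4. F_y = 41/10  [FB · DA = 1869/10 ∩ 2·signedArea(FEB) = -927/10]
   → F = (-33/5, 41/10)
5. C_x = -30  [line 12/5·x + 81/10·y + -2601/10 = 0 ∩ |CD|² = 2466]
6. C_y = 41  [line 12/5·x + 81/10·y + -2601/10 = 0 ∩ |CD|² = 2466]
   → C = (-30, 41)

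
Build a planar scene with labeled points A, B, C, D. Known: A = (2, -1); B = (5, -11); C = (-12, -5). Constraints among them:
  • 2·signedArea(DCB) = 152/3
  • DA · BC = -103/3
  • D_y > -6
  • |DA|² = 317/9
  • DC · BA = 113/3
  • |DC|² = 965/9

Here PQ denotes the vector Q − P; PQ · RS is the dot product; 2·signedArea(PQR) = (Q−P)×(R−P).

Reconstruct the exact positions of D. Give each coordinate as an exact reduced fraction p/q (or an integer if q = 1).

D = (-5/3, -17/3)

1. D_x = -5/3  [DC · BA = 113/3 ∩ DA · BC = -103/3]
2. D_y = -17/3  [DC · BA = 113/3 ∩ DA · BC = -103/3]
   → D = (-5/3, -17/3)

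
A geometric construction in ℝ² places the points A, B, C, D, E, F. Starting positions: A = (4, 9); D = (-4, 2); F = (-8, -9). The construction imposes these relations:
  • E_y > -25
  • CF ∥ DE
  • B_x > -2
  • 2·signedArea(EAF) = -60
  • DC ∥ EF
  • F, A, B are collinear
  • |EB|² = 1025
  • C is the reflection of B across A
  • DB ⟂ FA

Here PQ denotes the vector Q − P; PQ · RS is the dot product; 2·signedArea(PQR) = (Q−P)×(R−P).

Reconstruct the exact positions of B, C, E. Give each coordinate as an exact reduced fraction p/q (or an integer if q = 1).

1. B_x = -22/13  [F, A, B are collinear ∩ DB ⟂ FA]
2. B_y = 6/13  [F, A, B are collinear ∩ DB ⟂ FA]
   → B = (-22/13, 6/13)
3. C_x = 126/13  [C is the reflection of B across A]
4. C_y = 228/13  [C is the reflection of B across A]
   → C = (126/13, 228/13)
5. E_x = -282/13  [DC ∥ EF ∩ CF ∥ DE]
6. E_y = -319/13  [DC ∥ EF ∩ CF ∥ DE]
   → E = (-282/13, -319/13)

B = (-22/13, 6/13)
C = (126/13, 228/13)
E = (-282/13, -319/13)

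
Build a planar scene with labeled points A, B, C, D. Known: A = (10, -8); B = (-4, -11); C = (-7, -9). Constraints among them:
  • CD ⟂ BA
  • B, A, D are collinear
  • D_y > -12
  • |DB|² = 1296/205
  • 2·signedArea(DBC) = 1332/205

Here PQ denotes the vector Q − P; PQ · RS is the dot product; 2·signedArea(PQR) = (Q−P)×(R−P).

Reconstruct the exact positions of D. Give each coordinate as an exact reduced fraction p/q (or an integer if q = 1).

1. D_x = -1324/205  [B, A, D are collinear ∩ CD ⟂ BA]
2. D_y = -2363/205  [B, A, D are collinear ∩ CD ⟂ BA]
   → D = (-1324/205, -2363/205)

D = (-1324/205, -2363/205)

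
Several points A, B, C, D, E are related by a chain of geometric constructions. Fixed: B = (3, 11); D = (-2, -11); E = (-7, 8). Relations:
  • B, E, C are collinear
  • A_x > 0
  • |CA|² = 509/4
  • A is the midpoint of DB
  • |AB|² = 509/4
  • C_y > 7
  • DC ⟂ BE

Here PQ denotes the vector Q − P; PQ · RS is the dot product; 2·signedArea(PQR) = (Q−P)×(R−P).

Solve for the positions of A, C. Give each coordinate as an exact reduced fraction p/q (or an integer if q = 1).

1. A_x = 1/2  [A is the midpoint of DB]
2. A_y = 0  [A is the midpoint of DB]
   → A = (1/2, 0)
3. C_x = -833/109  [B, E, C are collinear ∩ DC ⟂ BE]
4. C_y = 851/109  [B, E, C are collinear ∩ DC ⟂ BE]
   → C = (-833/109, 851/109)

A = (1/2, 0)
C = (-833/109, 851/109)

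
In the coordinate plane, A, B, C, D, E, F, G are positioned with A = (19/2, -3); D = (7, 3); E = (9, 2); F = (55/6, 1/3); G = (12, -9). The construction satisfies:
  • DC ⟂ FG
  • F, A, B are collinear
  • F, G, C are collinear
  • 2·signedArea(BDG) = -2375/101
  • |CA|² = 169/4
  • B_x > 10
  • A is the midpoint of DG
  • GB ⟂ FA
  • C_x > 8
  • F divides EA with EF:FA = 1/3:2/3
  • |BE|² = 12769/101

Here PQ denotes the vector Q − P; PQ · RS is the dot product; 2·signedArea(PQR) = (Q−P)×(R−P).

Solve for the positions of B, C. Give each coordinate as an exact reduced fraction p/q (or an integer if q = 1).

B = (1022/101, -928/101)
C = (28231/3425, 11567/3425)

1. B_x = 1022/101  [F, A, B are collinear ∩ GB ⟂ FA]
2. B_y = -928/101  [F, A, B are collinear ∩ GB ⟂ FA]
   → B = (1022/101, -928/101)
3. C_x = 28231/3425  [F, G, C are collinear ∩ DC ⟂ FG]
4. C_y = 11567/3425  [F, G, C are collinear ∩ DC ⟂ FG]
   → C = (28231/3425, 11567/3425)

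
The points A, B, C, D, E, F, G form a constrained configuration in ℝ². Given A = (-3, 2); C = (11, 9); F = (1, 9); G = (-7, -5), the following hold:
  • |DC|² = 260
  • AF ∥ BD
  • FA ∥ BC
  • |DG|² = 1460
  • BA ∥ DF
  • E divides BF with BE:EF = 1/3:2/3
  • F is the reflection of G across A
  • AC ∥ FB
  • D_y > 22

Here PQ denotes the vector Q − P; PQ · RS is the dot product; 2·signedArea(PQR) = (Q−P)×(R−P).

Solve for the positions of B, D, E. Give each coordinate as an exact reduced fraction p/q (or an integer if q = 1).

1. B_x = 15  [FA ∥ BC ∩ AC ∥ FB]
2. B_y = 16  [FA ∥ BC ∩ AC ∥ FB]
   → B = (15, 16)
3. D_x = 19  [BA ∥ DF ∩ AF ∥ BD]
4. D_y = 23  [BA ∥ DF ∩ AF ∥ BD]
   → D = (19, 23)
5. E_x = 31/3  [E divides BF with BE:EF = 1/3:2/3]
6. E_y = 41/3  [E divides BF with BE:EF = 1/3:2/3]
   → E = (31/3, 41/3)

B = (15, 16)
D = (19, 23)
E = (31/3, 41/3)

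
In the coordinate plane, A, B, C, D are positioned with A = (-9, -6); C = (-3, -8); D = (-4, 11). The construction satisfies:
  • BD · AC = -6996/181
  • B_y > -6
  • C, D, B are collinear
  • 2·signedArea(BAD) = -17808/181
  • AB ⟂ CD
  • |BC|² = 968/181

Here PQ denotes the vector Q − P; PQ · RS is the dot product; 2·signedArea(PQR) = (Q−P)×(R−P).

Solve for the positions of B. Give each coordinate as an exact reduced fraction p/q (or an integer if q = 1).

1. B_x = -565/181  [C, D, B are collinear ∩ AB ⟂ CD]
2. B_y = -1030/181  [C, D, B are collinear ∩ AB ⟂ CD]
   → B = (-565/181, -1030/181)

B = (-565/181, -1030/181)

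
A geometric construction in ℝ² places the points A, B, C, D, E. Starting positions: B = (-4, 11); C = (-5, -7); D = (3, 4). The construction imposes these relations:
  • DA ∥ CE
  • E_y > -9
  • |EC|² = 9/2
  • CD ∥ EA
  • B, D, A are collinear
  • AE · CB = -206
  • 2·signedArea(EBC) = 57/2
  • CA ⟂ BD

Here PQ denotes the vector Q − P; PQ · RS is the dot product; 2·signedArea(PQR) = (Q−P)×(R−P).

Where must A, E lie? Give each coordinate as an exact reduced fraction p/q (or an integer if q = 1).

A = (9/2, 5/2)
E = (-7/2, -17/2)

1. A_x = 9/2  [B, D, A are collinear ∩ CA ⟂ BD]
2. A_y = 5/2  [B, D, A are collinear ∩ CA ⟂ BD]
   → A = (9/2, 5/2)
3. E_x = -7/2  [CD ∥ EA ∩ DA ∥ CE]
4. E_y = -17/2  [CD ∥ EA ∩ DA ∥ CE]
   → E = (-7/2, -17/2)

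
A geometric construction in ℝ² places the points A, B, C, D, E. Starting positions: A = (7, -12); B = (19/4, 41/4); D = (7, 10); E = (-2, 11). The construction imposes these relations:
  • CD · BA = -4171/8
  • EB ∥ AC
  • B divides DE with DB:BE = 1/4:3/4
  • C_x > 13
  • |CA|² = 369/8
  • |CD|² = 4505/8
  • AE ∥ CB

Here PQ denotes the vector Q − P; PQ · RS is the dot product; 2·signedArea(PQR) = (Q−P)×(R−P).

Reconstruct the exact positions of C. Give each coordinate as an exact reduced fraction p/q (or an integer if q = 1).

1. C_x = 55/4  [AE ∥ CB ∩ EB ∥ AC]
2. C_y = -51/4  [AE ∥ CB ∩ EB ∥ AC]
   → C = (55/4, -51/4)

C = (55/4, -51/4)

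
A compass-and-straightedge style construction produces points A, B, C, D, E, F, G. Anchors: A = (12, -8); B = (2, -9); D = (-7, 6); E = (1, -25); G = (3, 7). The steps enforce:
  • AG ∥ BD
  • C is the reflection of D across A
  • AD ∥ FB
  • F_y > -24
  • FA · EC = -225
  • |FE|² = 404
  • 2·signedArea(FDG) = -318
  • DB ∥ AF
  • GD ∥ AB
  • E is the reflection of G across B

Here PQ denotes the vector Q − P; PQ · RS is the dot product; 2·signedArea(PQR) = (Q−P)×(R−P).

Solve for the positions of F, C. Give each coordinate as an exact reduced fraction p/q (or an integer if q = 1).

C = (31, -22)
F = (21, -23)

1. F_x = 21  [AD ∥ FB ∩ DB ∥ AF]
2. F_y = -23  [AD ∥ FB ∩ DB ∥ AF]
   → F = (21, -23)
3. C_x = 31  [C is the reflection of D across A]
4. C_y = -22  [C is the reflection of D across A]
   → C = (31, -22)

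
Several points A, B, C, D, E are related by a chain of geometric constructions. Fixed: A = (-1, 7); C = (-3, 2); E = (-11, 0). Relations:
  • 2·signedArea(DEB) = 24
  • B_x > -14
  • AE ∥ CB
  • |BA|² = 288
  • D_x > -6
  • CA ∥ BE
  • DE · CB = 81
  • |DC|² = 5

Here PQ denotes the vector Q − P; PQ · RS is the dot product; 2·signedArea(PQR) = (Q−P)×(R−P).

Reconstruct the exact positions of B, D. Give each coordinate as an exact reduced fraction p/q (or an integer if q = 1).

1. B_x = -13  [CA ∥ BE ∩ AE ∥ CB]
2. B_y = -5  [CA ∥ BE ∩ AE ∥ CB]
   → B = (-13, -5)
3. D_x = -5  [DE · CB = 81 ∩ 2·signedArea(DEB) = 24]
4. D_y = 3  [DE · CB = 81 ∩ 2·signedArea(DEB) = 24]
   → D = (-5, 3)

B = (-13, -5)
D = (-5, 3)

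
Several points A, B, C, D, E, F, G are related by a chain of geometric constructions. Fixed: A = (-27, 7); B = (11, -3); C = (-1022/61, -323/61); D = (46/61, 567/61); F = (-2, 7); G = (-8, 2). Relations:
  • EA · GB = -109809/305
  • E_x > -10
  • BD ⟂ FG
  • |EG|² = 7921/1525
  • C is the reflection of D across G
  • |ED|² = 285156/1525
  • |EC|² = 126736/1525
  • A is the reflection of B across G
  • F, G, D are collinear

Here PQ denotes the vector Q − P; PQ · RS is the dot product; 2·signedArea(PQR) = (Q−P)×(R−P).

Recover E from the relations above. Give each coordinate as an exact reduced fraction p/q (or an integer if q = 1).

E = (-2974/305, 33/61)

1. E_x = -2974/305  [line -19·x + 5·y + -57331/305 = 0 ∩ |EC|² = 126736/1525]
2. E_y = 33/61  [line -19·x + 5·y + -57331/305 = 0 ∩ |EC|² = 126736/1525]
   → E = (-2974/305, 33/61)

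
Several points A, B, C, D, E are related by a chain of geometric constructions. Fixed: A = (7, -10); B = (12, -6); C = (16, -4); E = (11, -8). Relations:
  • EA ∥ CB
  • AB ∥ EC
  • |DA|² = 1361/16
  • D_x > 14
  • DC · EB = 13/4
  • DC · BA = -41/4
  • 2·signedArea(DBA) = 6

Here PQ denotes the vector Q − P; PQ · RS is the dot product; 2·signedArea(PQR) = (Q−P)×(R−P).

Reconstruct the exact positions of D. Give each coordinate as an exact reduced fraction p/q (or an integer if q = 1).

1. D_x = 59/4  [DC · EB = 13/4 ∩ 2·signedArea(DBA) = 6]
2. D_y = -5  [DC · EB = 13/4 ∩ 2·signedArea(DBA) = 6]
   → D = (59/4, -5)

D = (59/4, -5)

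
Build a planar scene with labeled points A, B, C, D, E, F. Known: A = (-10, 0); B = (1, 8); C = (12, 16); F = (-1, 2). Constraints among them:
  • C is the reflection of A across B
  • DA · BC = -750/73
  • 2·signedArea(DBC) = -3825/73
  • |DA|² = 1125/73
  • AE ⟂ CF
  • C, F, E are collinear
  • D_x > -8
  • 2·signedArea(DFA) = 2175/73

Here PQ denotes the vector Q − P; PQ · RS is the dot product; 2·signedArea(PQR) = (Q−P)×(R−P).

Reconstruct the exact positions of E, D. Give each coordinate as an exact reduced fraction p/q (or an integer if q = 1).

D = (-520/73, -195/73)
E = (-450/73, -260/73)

1. E_x = -450/73  [C, F, E are collinear ∩ AE ⟂ CF]
2. E_y = -260/73  [C, F, E are collinear ∩ AE ⟂ CF]
   → E = (-450/73, -260/73)
3. D_x = -520/73  [2·signedArea(DFA) = 2175/73 ∩ 2·signedArea(DBC) = -3825/73]
4. D_y = -195/73  [2·signedArea(DFA) = 2175/73 ∩ 2·signedArea(DBC) = -3825/73]
   → D = (-520/73, -195/73)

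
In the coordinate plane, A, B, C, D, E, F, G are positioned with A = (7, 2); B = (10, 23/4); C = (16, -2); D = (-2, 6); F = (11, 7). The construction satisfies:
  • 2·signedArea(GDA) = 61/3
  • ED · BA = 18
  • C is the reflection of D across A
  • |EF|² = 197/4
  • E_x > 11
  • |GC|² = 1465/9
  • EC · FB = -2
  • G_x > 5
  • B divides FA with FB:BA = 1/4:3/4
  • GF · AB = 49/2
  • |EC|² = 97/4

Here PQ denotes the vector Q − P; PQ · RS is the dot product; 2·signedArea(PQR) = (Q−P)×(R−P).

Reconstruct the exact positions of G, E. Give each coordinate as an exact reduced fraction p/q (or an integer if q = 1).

E = (23/2, 0)
G = (16/3, 5)

1. G_x = 16/3  [GF · AB = 49/2 ∩ 2·signedArea(GDA) = 61/3]
2. G_y = 5  [GF · AB = 49/2 ∩ 2·signedArea(GDA) = 61/3]
   → G = (16/3, 5)
3. E_x = 23/2  [line 3·x + 15/4·y + -69/2 = 0 ∩ |EF|² = 197/4]
4. E_y = 0  [line 3·x + 15/4·y + -69/2 = 0 ∩ |EF|² = 197/4]
   → E = (23/2, 0)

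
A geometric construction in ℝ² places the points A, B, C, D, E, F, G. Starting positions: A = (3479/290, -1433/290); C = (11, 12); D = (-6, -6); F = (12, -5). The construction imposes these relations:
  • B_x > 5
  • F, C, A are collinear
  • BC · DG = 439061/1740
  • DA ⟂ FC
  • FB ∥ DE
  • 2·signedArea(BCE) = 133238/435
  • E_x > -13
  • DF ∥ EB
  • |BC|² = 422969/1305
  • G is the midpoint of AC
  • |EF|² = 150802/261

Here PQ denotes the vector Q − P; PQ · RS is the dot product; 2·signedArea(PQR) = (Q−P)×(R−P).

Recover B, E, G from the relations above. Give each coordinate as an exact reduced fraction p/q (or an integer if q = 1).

1. G_x = 6669/580  [G is the midpoint of AC]
2. G_y = 2047/580  [G is the midpoint of AC]
   → G = (6669/580, 2047/580)
3. B_x = 2609/435  [line -10149/580·x + -5527/580·y + 23707/435 = 0 ∩ |BC|² = 422969/1305]
4. B_y = -2303/435  [line -10149/580·x + -5527/580·y + 23707/435 = 0 ∩ |BC|² = 422969/1305]
   → B = (2609/435, -2303/435)
5. E_x = -5221/435  [DF ∥ EB ∩ FB ∥ DE]
6. E_y = -2738/435  [DF ∥ EB ∩ FB ∥ DE]
   → E = (-5221/435, -2738/435)

B = (2609/435, -2303/435)
E = (-5221/435, -2738/435)
G = (6669/580, 2047/580)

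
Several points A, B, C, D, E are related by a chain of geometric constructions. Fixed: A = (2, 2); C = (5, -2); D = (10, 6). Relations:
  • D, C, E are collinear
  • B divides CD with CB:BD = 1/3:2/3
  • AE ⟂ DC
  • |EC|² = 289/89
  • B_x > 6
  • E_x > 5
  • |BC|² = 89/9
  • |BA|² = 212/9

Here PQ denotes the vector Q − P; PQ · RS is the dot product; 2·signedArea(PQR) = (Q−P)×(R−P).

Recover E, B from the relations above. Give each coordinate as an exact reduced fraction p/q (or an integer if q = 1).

B = (20/3, 2/3)
E = (530/89, -42/89)

1. E_x = 530/89  [D, C, E are collinear ∩ AE ⟂ DC]
2. E_y = -42/89  [D, C, E are collinear ∩ AE ⟂ DC]
   → E = (530/89, -42/89)
3. B_x = 20/3  [B divides CD with CB:BD = 1/3:2/3]
4. B_y = 2/3  [B divides CD with CB:BD = 1/3:2/3]
   → B = (20/3, 2/3)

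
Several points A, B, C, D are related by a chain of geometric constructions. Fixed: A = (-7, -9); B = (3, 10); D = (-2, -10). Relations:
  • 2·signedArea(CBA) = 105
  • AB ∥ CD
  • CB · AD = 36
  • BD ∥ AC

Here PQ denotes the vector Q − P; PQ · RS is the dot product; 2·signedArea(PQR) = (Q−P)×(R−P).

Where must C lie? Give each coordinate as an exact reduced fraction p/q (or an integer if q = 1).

C = (-12, -29)

1. C_x = -12  [AB ∥ CD ∩ BD ∥ AC]
2. C_y = -29  [AB ∥ CD ∩ BD ∥ AC]
   → C = (-12, -29)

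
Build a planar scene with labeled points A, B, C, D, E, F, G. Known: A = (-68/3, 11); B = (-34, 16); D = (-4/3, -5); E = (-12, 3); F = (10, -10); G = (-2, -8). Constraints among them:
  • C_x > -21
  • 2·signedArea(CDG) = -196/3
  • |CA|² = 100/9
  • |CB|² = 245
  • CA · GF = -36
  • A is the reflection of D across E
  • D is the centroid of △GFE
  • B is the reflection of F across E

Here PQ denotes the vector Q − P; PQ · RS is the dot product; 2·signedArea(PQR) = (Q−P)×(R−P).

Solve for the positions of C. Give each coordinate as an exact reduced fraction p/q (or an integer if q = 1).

1. C_x = -20  [2·signedArea(CDG) = -196/3 ∩ CA · GF = -36]
2. C_y = 9  [2·signedArea(CDG) = -196/3 ∩ CA · GF = -36]
   → C = (-20, 9)

C = (-20, 9)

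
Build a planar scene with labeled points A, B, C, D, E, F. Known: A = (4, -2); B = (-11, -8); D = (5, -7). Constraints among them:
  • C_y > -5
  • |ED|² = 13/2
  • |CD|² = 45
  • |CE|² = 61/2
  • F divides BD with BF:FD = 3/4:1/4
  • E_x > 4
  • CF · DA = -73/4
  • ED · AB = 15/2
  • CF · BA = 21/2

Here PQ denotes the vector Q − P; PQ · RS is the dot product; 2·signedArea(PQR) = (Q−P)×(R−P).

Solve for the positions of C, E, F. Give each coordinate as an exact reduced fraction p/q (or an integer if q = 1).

1. F_x = 1  [F divides BD with BF:FD = 3/4:1/4]
2. F_y = -29/4  [F divides BD with BF:FD = 3/4:1/4]
   → F = (1, -29/4)
3. C_x = -1  [CF · BA = 21/2 ∩ CF · DA = -73/4]
4. C_y = -4  [CF · BA = 21/2 ∩ CF · DA = -73/4]
   → C = (-1, -4)
5. E_x = 9/2  [line 15·x + 6·y + -81/2 = 0 ∩ |CE|² = 61/2]
6. E_y = -9/2  [line 15·x + 6·y + -81/2 = 0 ∩ |CE|² = 61/2]
   → E = (9/2, -9/2)

C = (-1, -4)
E = (9/2, -9/2)
F = (1, -29/4)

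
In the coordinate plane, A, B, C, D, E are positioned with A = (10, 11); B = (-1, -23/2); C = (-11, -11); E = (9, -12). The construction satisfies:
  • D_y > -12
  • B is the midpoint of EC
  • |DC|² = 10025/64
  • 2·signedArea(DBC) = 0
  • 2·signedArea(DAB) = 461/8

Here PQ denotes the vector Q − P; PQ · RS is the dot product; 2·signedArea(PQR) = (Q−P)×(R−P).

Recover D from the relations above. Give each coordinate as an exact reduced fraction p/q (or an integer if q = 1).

D = (3/2, -93/8)

1. D_x = 3/2  [2·signedArea(DBC) = 0 ∩ 2·signedArea(DAB) = 461/8]
2. D_y = -93/8  [2·signedArea(DBC) = 0 ∩ 2·signedArea(DAB) = 461/8]
   → D = (3/2, -93/8)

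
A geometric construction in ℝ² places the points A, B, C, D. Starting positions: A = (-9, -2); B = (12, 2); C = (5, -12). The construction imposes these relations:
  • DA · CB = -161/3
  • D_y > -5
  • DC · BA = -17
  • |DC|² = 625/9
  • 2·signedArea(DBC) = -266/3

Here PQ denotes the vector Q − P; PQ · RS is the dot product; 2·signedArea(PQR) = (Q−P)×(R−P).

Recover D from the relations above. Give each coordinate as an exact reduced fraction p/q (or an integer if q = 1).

D = (8/3, -4)

1. D_x = 8/3  [2·signedArea(DBC) = -266/3 ∩ DC · BA = -17]
2. D_y = -4  [2·signedArea(DBC) = -266/3 ∩ DC · BA = -17]
   → D = (8/3, -4)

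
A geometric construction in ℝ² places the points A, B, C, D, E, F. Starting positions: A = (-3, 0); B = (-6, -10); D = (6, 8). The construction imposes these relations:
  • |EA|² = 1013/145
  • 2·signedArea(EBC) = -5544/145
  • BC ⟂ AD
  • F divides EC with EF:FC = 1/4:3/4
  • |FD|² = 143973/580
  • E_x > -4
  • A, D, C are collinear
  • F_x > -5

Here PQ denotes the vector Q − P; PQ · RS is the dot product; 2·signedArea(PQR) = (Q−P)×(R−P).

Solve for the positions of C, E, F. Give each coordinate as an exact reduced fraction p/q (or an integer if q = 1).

C = (-1398/145, -856/145)
E = (-466/145, -382/145)
F = (-699/145, -1001/290)

1. C_x = -1398/145  [A, D, C are collinear ∩ BC ⟂ AD]
2. C_y = -856/145  [A, D, C are collinear ∩ BC ⟂ AD]
   → C = (-1398/145, -856/145)
3. E_x = -466/145  [line -594/145·x + -528/145·y + -660/29 = 0 ∩ |EA|² = 1013/145]
4. E_y = -382/145  [line -594/145·x + -528/145·y + -660/29 = 0 ∩ |EA|² = 1013/145]
   → E = (-466/145, -382/145)
5. F_x = -699/145  [F divides EC with EF:FC = 1/4:3/4]
6. F_y = -1001/290  [F divides EC with EF:FC = 1/4:3/4]
   → F = (-699/145, -1001/290)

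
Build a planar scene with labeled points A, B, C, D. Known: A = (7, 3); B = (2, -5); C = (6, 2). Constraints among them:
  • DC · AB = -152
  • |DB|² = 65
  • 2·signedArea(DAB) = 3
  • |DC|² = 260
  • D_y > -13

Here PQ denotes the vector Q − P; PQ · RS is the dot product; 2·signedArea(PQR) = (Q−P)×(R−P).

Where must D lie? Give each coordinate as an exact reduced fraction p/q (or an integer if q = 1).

D = (-2, -12)

1. D_x = -2  [DC · AB = -152 ∩ 2·signedArea(DAB) = 3]
2. D_y = -12  [DC · AB = -152 ∩ 2·signedArea(DAB) = 3]
   → D = (-2, -12)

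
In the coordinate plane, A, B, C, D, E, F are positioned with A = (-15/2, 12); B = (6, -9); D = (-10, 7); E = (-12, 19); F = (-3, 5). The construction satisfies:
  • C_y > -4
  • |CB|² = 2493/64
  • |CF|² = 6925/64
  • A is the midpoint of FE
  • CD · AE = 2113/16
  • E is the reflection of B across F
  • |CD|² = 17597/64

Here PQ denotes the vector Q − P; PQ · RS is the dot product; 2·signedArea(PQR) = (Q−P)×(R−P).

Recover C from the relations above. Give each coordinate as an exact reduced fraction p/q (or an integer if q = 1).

C = (21/8, -15/4)

1. C_x = 21/8  [line 9/2·x + -7·y + -609/16 = 0 ∩ |CF|² = 6925/64]
2. C_y = -15/4  [line 9/2·x + -7·y + -609/16 = 0 ∩ |CF|² = 6925/64]
   → C = (21/8, -15/4)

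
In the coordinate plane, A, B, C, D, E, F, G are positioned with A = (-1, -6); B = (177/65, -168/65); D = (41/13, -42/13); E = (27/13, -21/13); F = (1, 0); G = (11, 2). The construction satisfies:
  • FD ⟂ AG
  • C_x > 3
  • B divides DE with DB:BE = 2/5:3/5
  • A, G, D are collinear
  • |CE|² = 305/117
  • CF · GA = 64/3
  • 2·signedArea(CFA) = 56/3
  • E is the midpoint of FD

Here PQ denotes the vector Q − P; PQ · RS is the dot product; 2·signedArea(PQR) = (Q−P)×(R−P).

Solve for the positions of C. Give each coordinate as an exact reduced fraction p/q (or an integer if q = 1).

C = (11/3, -4/3)

1. C_x = 11/3  [2·signedArea(CFA) = 56/3 ∩ CF · GA = 64/3]
2. C_y = -4/3  [2·signedArea(CFA) = 56/3 ∩ CF · GA = 64/3]
   → C = (11/3, -4/3)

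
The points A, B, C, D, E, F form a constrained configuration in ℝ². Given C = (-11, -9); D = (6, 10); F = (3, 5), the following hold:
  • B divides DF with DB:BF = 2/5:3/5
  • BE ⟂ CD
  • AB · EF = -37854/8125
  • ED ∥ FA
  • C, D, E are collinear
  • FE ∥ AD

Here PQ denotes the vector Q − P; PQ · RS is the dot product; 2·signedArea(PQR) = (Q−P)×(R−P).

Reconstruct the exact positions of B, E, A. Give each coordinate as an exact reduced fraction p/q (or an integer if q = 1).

1. B_x = 24/5  [B divides DF with DB:BF = 2/5:3/5]
2. B_y = 8  [B divides DF with DB:BF = 2/5:3/5]
   → B = (24/5, 8)
3. E_x = 7268/1625  [C, D, E are collinear ∩ BE ⟂ CD]
4. E_y = 13476/1625  [C, D, E are collinear ∩ BE ⟂ CD]
   → E = (7268/1625, 13476/1625)
5. A_x = 7357/1625  [FE ∥ AD ∩ ED ∥ FA]
6. A_y = 10899/1625  [FE ∥ AD ∩ ED ∥ FA]
   → A = (7357/1625, 10899/1625)

A = (7357/1625, 10899/1625)
B = (24/5, 8)
E = (7268/1625, 13476/1625)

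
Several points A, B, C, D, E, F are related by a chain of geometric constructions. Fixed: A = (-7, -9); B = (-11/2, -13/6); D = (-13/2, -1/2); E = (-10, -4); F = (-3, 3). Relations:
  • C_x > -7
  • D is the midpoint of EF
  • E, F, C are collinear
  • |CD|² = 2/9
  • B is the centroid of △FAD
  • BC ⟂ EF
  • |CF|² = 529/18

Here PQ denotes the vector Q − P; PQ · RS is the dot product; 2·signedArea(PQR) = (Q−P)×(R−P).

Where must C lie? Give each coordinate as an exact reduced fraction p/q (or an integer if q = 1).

C = (-41/6, -5/6)

1. C_x = -41/6  [E, F, C are collinear ∩ BC ⟂ EF]
2. C_y = -5/6  [E, F, C are collinear ∩ BC ⟂ EF]
   → C = (-41/6, -5/6)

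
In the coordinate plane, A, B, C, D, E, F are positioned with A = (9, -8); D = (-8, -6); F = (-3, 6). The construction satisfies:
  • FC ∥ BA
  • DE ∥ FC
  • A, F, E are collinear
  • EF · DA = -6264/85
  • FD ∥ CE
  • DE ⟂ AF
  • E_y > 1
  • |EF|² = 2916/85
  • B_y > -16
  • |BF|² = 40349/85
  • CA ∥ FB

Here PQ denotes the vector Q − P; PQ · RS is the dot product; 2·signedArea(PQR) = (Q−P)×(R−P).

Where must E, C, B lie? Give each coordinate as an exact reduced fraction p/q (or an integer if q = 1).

1. E_x = 69/85  [A, F, E are collinear ∩ DE ⟂ AF]
2. E_y = 132/85  [A, F, E are collinear ∩ DE ⟂ AF]
   → E = (69/85, 132/85)
3. C_x = 494/85  [FD ∥ CE ∩ DE ∥ FC]
4. C_y = 1152/85  [FD ∥ CE ∩ DE ∥ FC]
   → C = (494/85, 1152/85)
5. B_x = 16/85  [FC ∥ BA ∩ CA ∥ FB]
6. B_y = -1322/85  [FC ∥ BA ∩ CA ∥ FB]
   → B = (16/85, -1322/85)

B = (16/85, -1322/85)
C = (494/85, 1152/85)
E = (69/85, 132/85)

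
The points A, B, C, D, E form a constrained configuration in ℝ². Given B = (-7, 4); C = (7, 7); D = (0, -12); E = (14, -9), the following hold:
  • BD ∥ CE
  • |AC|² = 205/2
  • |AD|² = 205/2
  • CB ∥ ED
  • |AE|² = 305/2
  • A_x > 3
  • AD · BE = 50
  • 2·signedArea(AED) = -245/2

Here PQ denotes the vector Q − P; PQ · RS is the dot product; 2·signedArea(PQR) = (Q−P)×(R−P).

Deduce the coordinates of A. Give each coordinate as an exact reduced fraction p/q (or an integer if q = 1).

A = (7/2, -5/2)

1. A_x = 7/2  [AD · BE = 50 ∩ 2·signedArea(AED) = -245/2]
2. A_y = -5/2  [AD · BE = 50 ∩ 2·signedArea(AED) = -245/2]
   → A = (7/2, -5/2)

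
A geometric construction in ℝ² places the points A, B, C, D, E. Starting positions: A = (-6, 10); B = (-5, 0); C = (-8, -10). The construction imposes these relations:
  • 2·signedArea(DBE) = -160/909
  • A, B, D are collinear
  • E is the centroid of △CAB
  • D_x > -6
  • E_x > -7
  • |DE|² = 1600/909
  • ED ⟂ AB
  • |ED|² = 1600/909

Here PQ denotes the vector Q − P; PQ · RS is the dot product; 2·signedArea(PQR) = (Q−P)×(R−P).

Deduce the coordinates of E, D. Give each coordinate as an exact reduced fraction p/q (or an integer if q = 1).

D = (-1519/303, 40/303)
E = (-19/3, 0)

1. E_x = -19/3  [E is the centroid of △CAB]
2. E_y = 0  [E is the centroid of △CAB]
   → E = (-19/3, 0)
3. D_x = -1519/303  [A, B, D are collinear ∩ ED ⟂ AB]
4. D_y = 40/303  [A, B, D are collinear ∩ ED ⟂ AB]
   → D = (-1519/303, 40/303)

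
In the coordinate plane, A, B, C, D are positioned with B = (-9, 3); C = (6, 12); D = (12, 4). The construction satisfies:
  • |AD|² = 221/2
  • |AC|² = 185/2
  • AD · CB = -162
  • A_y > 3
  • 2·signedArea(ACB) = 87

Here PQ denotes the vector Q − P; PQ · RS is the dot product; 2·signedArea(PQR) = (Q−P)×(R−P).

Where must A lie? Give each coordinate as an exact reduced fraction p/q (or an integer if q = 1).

1. A_x = 3/2  [2·signedArea(ACB) = 87 ∩ AD · CB = -162]
2. A_y = 7/2  [2·signedArea(ACB) = 87 ∩ AD · CB = -162]
   → A = (3/2, 7/2)

A = (3/2, 7/2)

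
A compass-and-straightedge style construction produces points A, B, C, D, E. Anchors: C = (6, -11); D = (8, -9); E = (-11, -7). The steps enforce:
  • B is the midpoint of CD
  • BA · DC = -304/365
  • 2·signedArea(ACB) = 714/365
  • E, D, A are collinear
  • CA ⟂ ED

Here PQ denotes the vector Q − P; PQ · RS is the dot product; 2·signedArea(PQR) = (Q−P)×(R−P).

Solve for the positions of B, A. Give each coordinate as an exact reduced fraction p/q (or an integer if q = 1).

A = (2274/365, -3217/365)
B = (7, -10)

1. B_x = 7  [B is the midpoint of CD]
2. B_y = -10  [B is the midpoint of CD]
   → B = (7, -10)
3. A_x = 2274/365  [E, D, A are collinear ∩ CA ⟂ ED]
4. A_y = -3217/365  [E, D, A are collinear ∩ CA ⟂ ED]
   → A = (2274/365, -3217/365)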